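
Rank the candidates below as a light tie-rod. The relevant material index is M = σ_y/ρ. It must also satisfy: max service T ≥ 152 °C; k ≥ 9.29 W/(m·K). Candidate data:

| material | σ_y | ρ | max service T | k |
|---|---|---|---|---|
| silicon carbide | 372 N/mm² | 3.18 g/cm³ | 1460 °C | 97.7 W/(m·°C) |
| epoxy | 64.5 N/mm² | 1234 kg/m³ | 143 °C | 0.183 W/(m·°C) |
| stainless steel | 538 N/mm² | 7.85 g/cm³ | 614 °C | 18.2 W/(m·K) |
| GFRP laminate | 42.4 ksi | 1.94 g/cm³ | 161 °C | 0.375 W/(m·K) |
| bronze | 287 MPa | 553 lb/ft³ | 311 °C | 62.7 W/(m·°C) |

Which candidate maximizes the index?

silicon carbide

Screen on constraints: max service T ≥ 152 °C; k ≥ 9.29 W/(m·K). Survivors: silicon carbide, stainless steel, bronze.
Convert each candidate to consistent units, then evaluate M:
  silicon carbide: σ_y = 372.0 MPa, ρ = 3180 kg/m³
  stainless steel: σ_y = 538.0 MPa, ρ = 7850 kg/m³
  bronze: σ_y = 287.0 MPa, ρ = 8858 kg/m³
  silicon carbide: M = 117 kN·m/kg
  stainless steel: M = 68.5 kN·m/kg
  bronze: M = 32.4 kN·m/kg
Highest index: silicon carbide.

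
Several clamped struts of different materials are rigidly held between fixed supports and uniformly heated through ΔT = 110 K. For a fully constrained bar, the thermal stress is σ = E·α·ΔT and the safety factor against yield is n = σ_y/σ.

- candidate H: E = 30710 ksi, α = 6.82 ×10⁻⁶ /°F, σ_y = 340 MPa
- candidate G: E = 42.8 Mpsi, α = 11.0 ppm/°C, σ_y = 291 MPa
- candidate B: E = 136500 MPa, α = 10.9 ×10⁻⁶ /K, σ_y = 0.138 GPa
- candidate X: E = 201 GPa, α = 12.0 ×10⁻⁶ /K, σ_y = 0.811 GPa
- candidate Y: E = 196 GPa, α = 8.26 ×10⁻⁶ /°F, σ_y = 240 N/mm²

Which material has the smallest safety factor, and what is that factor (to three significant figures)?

candidate Y, n = 0.749

With everything in SI (GPa, ×10⁻⁶/K, MPa):
  candidate H: E = 211.7, α = 12.3, σ_y = 340.0 → σ = 286 MPa, n = 1.19
  candidate G: E = 295.1, α = 11.0, σ_y = 291.0 → σ = 357 MPa, n = 0.815
  candidate B: E = 136.5, α = 10.9, σ_y = 138.0 → σ = 164 MPa, n = 0.843
  candidate X: E = 201.0, α = 12.0, σ_y = 811.0 → σ = 265 MPa, n = 3.06
  candidate Y: E = 196.0, α = 14.9, σ_y = 240.0 → σ = 321 MPa, n = 0.749
Candidate Y has the lowest safety factor, n = 0.749.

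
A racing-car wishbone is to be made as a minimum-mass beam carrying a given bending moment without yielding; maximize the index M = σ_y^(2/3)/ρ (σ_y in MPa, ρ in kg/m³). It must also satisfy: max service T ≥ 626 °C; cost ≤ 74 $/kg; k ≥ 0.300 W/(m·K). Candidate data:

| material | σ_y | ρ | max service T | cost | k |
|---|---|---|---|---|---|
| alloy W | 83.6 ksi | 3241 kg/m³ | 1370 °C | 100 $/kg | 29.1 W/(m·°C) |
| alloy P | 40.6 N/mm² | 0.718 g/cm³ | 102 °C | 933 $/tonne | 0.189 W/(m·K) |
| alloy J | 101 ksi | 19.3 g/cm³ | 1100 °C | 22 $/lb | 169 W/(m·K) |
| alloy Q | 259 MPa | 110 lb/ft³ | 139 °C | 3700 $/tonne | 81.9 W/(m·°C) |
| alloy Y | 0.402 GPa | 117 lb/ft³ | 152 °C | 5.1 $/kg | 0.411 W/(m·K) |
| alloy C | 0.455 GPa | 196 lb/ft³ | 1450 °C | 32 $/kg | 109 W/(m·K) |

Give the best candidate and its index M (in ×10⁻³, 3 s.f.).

Screen on constraints: max service T ≥ 626 °C; cost ≤ 74 $/kg; k ≥ 0.300 W/(m·K). Survivors: alloy J, alloy C.
Putting every candidate on a common basis:
  alloy J: σ_y = 696.4 MPa, ρ = 19300 kg/m³
  alloy C: σ_y = 455.0 MPa, ρ = 3140 kg/m³
  alloy C: M = 18.8×10⁻³
  alloy J: M = 4.07×10⁻³
Alloy C ranks first.

alloy C, M = 18.8×10⁻³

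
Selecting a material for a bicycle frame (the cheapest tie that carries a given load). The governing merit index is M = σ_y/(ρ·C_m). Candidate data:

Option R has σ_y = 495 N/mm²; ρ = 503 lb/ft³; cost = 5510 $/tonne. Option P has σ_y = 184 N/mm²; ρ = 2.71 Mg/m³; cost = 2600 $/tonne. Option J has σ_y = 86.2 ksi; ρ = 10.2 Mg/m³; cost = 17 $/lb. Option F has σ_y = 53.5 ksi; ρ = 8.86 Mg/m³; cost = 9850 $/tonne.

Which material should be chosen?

option P

After converting to SI:
  option R: σ_y = 495.0 MPa, ρ = 8057 kg/m³, cost = 5.510 $/kg
  option P: σ_y = 184.0 MPa, ρ = 2710 kg/m³, cost = 2.600 $/kg
  option J: σ_y = 594.3 MPa, ρ = 10200 kg/m³, cost = 37.48 $/kg
  option F: σ_y = 368.9 MPa, ρ = 8860 kg/m³, cost = 9.850 $/kg
  option P: M = 26.1 kN·m per $
  option R: M = 11.1 kN·m per $
  option F: M = 4.23 kN·m per $
  option J: M = 1.55 kN·m per $
Option P has the largest M.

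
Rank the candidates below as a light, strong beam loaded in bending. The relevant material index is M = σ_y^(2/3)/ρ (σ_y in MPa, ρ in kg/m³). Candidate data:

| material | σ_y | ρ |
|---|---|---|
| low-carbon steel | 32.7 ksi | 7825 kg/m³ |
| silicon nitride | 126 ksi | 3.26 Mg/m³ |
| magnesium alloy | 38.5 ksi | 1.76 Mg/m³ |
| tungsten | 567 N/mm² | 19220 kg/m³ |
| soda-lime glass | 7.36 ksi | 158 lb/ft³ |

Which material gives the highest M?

silicon nitride

In SI units:
  low-carbon steel: σ_y = 225.5 MPa, ρ = 7825 kg/m³
  silicon nitride: σ_y = 868.7 MPa, ρ = 3260 kg/m³
  magnesium alloy: σ_y = 265.4 MPa, ρ = 1760 kg/m³
  tungsten: σ_y = 567.0 MPa, ρ = 19220 kg/m³
  soda-lime glass: σ_y = 50.75 MPa, ρ = 2531 kg/m³
  silicon nitride: M = 27.9×10⁻³
  magnesium alloy: M = 23.5×10⁻³
  soda-lime glass: M = 5.42×10⁻³
  low-carbon steel: M = 4.73×10⁻³
  tungsten: M = 3.56×10⁻³
The maximum is for silicon nitride.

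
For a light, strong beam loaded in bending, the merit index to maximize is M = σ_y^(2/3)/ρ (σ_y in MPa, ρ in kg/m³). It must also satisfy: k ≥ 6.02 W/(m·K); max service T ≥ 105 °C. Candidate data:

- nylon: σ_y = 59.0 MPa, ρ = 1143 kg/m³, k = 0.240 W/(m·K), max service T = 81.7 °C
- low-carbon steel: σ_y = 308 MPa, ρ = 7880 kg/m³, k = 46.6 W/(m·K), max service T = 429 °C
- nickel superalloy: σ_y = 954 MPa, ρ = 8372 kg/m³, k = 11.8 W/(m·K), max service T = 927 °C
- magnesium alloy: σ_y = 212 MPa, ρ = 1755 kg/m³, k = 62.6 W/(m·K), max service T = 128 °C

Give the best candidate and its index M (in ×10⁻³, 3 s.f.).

Screen on constraints: k ≥ 6.02 W/(m·K); max service T ≥ 105 °C. Survivors: low-carbon steel, nickel superalloy, magnesium alloy.
Evaluate M for each candidate:
  magnesium alloy: M = 20.3×10⁻³
  nickel superalloy: M = 11.6×10⁻³
  low-carbon steel: M = 5.79×10⁻³
Magnesium alloy has the largest M.

magnesium alloy, M = 20.3×10⁻³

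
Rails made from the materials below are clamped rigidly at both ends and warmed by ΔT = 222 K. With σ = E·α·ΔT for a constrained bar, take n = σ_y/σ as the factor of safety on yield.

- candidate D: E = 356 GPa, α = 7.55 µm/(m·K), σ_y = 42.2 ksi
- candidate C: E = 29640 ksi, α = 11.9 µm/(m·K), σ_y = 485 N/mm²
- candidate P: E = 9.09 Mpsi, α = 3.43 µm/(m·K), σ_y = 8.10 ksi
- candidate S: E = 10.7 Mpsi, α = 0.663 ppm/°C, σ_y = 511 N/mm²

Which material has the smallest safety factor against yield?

In consistent units (E in GPa, α in ×10⁻⁶/K, σ_y in MPa):
  candidate D: E = 356.0, α = 7.55, σ_y = 291.0 → σ = 597 MPa, n = 0.488
  candidate C: E = 204.4, α = 11.9, σ_y = 485.0 → σ = 540 MPa, n = 0.898
  candidate P: E = 62.67, α = 3.43, σ_y = 55.85 → σ = 47.7 MPa, n = 1.17
  candidate S: E = 73.77, α = 0.663, σ_y = 511.0 → σ = 10.9 MPa, n = 47.1
The minimum is candidate D at n = 0.488.

candidate D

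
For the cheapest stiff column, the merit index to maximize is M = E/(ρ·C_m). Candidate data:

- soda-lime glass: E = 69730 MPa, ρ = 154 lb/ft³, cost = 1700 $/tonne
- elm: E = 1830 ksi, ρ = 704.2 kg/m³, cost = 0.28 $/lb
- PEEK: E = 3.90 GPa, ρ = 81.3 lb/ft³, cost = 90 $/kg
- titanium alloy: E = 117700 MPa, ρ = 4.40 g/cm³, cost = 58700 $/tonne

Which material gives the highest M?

elm

After converting to SI:
  soda-lime glass: E = 69.73 GPa, ρ = 2467 kg/m³, cost = 1.700 $/kg
  elm: E = 12.62 GPa, ρ = 704.2 kg/m³, cost = 0.6173 $/kg
  PEEK: E = 3.900 GPa, ρ = 1302 kg/m³, cost = 90.00 $/kg
  titanium alloy: E = 117.7 GPa, ρ = 4400 kg/m³, cost = 58.70 $/kg
  elm: M = 29.0 MN·m per $
  soda-lime glass: M = 16.6 MN·m per $
  titanium alloy: M = 0.456 MN·m per $
  PEEK: M = 0.0333 MN·m per $
Highest index: elm.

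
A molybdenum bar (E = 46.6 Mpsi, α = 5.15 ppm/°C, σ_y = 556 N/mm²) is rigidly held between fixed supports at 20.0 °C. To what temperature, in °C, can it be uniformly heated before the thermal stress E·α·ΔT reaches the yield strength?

356 °C

E = 46.6 Mpsi = 321.3 GPa.
σ_y = 556 N/mm² = 556.0 MPa.
E·α·ΔT = 556.0 MPa ⇒ ΔT = 556.0 / (321.3×10³ × 5.15×10⁻⁶) = 336.0 K.
T = 20.0 + 336.0 = 356.0 °C.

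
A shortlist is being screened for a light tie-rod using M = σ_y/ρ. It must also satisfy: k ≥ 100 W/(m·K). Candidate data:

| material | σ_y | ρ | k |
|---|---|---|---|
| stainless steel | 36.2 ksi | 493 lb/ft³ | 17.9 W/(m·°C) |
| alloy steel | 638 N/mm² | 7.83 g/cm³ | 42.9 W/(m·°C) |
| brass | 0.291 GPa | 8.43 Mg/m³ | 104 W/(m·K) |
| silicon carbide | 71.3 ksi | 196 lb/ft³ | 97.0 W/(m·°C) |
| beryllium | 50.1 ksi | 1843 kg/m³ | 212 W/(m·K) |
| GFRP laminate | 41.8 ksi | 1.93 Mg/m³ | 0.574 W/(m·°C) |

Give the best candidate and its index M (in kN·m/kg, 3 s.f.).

Screen on constraints: k ≥ 100 W/(m·K). Survivors: brass, beryllium.
Normalizing units and computing the index:
  brass: σ_y = 291.0 MPa, ρ = 8430 kg/m³
  beryllium: σ_y = 345.4 MPa, ρ = 1843 kg/m³
  beryllium: M = 187 kN·m/kg
  brass: M = 34.5 kN·m/kg
The maximum is for beryllium.

beryllium, M = 187 kN·m/kg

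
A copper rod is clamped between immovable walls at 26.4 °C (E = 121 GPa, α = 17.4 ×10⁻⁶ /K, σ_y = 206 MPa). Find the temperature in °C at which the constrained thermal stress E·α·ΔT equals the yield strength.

E·α·ΔT = 206.0 MPa ⇒ ΔT = 206.0 / (121.0×10³ × 17.4×10⁻⁶) = 97.84 K.
T = 26.4 + 97.84 = 124.2 °C.

124 °C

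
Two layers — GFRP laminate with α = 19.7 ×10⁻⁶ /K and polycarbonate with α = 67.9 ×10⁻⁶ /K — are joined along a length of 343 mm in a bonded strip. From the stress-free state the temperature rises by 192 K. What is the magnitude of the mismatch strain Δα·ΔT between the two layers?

9.25×10⁻³

Δα = |19.7 − 67.9|×10⁻⁶/K = 48.2×10⁻⁶/K.
Mismatch strain = Δα·ΔT = 48.2×10⁻⁶ × 192.0 = 9.25×10⁻³.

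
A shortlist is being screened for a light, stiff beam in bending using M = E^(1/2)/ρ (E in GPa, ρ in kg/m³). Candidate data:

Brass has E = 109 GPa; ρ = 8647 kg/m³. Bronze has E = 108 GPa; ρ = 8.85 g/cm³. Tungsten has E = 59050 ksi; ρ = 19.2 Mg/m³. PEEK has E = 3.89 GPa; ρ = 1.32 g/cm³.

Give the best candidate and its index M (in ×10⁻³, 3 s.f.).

After converting to SI:
  brass: E = 109.0 GPa, ρ = 8647 kg/m³
  bronze: E = 108.0 GPa, ρ = 8850 kg/m³
  tungsten: E = 407.1 GPa, ρ = 19200 kg/m³
  PEEK: E = 3.890 GPa, ρ = 1320 kg/m³
  PEEK: M = 1.49×10⁻³
  brass: M = 1.21×10⁻³
  bronze: M = 1.17×10⁻³
  tungsten: M = 1.05×10⁻³
Highest index: PEEK.

PEEK, M = 1.49×10⁻³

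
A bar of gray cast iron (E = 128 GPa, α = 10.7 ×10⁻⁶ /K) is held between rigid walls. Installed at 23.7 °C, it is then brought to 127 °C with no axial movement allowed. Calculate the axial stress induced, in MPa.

ΔT = 103.3 K. Constrained thermal stress σ = E·α·ΔT = 128.0×10³ MPa × 10.7×10⁻⁶ × 103.3 = 141 MPa (compressive).

141 MPa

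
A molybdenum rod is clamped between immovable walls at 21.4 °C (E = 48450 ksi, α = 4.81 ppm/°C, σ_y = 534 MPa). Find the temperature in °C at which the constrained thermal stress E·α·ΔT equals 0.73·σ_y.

E = 48450 ksi = 334.1 GPa.
E·α·ΔT = 389.8 MPa ⇒ ΔT = 389.8 / (334.1×10³ × 4.81×10⁻⁶) = 242.6 K.
T = 21.4 + 242.6 = 264.0 °C.

264 °C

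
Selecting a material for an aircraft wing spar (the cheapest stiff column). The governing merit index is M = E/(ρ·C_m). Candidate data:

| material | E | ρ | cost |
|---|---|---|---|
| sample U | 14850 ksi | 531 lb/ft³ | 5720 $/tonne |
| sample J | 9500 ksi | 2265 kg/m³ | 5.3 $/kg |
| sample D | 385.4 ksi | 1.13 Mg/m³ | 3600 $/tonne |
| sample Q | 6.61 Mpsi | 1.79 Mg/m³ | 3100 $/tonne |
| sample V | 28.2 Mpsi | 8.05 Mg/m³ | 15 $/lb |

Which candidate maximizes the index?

sample Q

In SI units:
  sample U: E = 102.4 GPa, ρ = 8506 kg/m³, cost = 5.720 $/kg
  sample J: E = 65.50 GPa, ρ = 2265 kg/m³, cost = 5.300 $/kg
  sample D: E = 2.657 GPa, ρ = 1130 kg/m³, cost = 3.600 $/kg
  sample Q: E = 45.57 GPa, ρ = 1790 kg/m³, cost = 3.100 $/kg
  sample V: E = 194.4 GPa, ρ = 8050 kg/m³, cost = 33.07 $/kg
  sample Q: M = 8.21 MN·m per $
  sample J: M = 5.46 MN·m per $
  sample U: M = 2.10 MN·m per $
  sample V: M = 0.730 MN·m per $
  sample D: M = 0.653 MN·m per $
Highest index: sample Q.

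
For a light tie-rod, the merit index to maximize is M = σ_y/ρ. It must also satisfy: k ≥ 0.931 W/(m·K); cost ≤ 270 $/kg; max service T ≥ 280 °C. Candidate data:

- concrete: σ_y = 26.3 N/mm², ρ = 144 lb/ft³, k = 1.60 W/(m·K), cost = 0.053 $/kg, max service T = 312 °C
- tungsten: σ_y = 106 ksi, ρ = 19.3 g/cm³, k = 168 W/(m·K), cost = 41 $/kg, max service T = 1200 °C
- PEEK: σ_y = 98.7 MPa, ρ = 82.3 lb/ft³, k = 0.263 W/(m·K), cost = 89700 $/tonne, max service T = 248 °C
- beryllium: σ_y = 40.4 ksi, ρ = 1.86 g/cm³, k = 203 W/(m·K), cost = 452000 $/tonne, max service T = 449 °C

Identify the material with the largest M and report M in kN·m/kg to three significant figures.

tungsten, M = 37.9 kN·m/kg

Screen on constraints: k ≥ 0.931 W/(m·K); cost ≤ 270 $/kg; max service T ≥ 280 °C. Survivors: concrete, tungsten.
In SI units:
  concrete: σ_y = 26.30 MPa, ρ = 2307 kg/m³
  tungsten: σ_y = 730.8 MPa, ρ = 19300 kg/m³
  tungsten: M = 37.9 kN·m/kg
  concrete: M = 11.4 kN·m/kg
The maximum is for tungsten.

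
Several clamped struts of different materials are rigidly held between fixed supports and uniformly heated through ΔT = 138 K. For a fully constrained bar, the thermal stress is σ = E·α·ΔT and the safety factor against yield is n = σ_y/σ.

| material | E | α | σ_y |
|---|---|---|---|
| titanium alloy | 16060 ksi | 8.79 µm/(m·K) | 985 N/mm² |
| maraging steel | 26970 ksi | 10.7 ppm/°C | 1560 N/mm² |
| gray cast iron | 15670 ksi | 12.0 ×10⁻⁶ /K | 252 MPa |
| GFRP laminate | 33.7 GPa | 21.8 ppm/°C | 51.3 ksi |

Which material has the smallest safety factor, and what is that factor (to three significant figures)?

Converting E to GPa, α to ×10⁻⁶/K, σ_y to MPa, then σ and n for each:
  titanium alloy: E = 110.7, α = 8.79, σ_y = 985.0 → σ = 134 MPa, n = 7.33
  maraging steel: E = 186.0, α = 10.7, σ_y = 1560 → σ = 275 MPa, n = 5.68
  gray cast iron: E = 108.0, α = 12.0, σ_y = 252.0 → σ = 179 MPa, n = 1.41
  GFRP laminate: E = 33.70, α = 21.8, σ_y = 353.7 → σ = 101 MPa, n = 3.49
Gray cast iron has the lowest safety factor, n = 1.41.

gray cast iron, n = 1.41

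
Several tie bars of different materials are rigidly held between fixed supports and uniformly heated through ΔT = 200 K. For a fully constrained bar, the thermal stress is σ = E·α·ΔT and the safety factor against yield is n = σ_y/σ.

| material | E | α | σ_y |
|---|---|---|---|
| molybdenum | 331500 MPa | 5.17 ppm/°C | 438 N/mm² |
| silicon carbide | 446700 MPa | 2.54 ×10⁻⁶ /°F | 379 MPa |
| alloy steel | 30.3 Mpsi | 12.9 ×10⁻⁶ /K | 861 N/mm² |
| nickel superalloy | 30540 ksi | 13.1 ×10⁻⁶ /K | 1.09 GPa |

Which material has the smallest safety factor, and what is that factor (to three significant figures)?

silicon carbide, n = 0.928

Per material, after unit conversion:
  molybdenum: E = 331.5, α = 5.17, σ_y = 438.0 → σ = 343 MPa, n = 1.28
  silicon carbide: E = 446.7, α = 4.57, σ_y = 379.0 → σ = 408 MPa, n = 0.928
  alloy steel: E = 208.9, α = 12.9, σ_y = 861.0 → σ = 539 MPa, n = 1.60
  nickel superalloy: E = 210.6, α = 13.1, σ_y = 1090 → σ = 552 MPa, n = 1.98
Silicon carbide has the lowest safety factor, n = 0.928.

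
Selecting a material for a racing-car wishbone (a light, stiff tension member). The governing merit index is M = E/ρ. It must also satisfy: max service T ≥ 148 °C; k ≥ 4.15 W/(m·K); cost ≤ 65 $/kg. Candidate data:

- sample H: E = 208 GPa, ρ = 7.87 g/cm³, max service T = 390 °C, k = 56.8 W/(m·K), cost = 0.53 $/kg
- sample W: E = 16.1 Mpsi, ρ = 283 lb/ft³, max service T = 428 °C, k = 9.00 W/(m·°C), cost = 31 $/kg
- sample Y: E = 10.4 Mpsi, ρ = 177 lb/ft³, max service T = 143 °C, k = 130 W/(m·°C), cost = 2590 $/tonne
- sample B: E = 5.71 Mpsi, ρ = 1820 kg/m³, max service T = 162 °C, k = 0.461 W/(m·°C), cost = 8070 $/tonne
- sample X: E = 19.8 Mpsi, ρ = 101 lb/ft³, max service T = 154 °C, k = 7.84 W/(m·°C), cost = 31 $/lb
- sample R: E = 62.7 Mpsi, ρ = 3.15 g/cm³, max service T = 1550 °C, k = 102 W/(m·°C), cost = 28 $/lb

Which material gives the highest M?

Screen on constraints: max service T ≥ 148 °C; k ≥ 4.15 W/(m·K); cost ≤ 65 $/kg. Survivors: sample H, sample W, sample R.
In SI units:
  sample H: E = 208.0 GPa, ρ = 7870 kg/m³
  sample W: E = 111.0 GPa, ρ = 4533 kg/m³
  sample R: E = 432.3 GPa, ρ = 3150 kg/m³
  sample R: M = 137 MN·m/kg
  sample H: M = 26.4 MN·m/kg
  sample W: M = 24.5 MN·m/kg
The maximum is for sample R.

sample R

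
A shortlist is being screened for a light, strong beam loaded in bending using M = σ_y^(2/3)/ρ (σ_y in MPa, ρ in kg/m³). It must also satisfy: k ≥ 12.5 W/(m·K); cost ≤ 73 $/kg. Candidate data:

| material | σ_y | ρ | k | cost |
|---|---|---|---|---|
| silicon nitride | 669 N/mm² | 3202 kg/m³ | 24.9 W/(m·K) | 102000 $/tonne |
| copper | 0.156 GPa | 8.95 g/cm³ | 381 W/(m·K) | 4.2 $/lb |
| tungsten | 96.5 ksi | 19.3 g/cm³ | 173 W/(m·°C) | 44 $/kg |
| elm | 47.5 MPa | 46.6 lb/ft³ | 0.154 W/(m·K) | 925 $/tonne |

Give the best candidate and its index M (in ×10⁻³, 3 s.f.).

tungsten, M = 3.95×10⁻³

Screen on constraints: k ≥ 12.5 W/(m·K); cost ≤ 73 $/kg. Survivors: copper, tungsten.
Normalizing units and computing the index:
  copper: σ_y = 156.0 MPa, ρ = 8950 kg/m³
  tungsten: σ_y = 665.3 MPa, ρ = 19300 kg/m³
  tungsten: M = 3.95×10⁻³
  copper: M = 3.24×10⁻³
Tungsten has the largest M.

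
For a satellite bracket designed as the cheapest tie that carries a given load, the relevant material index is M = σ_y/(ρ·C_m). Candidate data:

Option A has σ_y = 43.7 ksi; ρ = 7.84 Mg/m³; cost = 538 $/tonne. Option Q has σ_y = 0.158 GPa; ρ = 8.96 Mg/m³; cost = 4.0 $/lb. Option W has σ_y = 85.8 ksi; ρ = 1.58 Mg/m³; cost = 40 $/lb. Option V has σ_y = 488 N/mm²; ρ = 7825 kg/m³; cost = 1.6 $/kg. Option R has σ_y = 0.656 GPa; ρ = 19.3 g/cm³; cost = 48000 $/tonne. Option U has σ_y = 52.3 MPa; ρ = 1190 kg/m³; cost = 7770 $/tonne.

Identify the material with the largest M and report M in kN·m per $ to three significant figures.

Normalizing units and computing the index:
  option A: σ_y = 301.3 MPa, ρ = 7840 kg/m³, cost = 0.5380 $/kg
  option Q: σ_y = 158.0 MPa, ρ = 8960 kg/m³, cost = 8.818 $/kg
  option W: σ_y = 591.6 MPa, ρ = 1580 kg/m³, cost = 88.18 $/kg
  option V: σ_y = 488.0 MPa, ρ = 7825 kg/m³, cost = 1.600 $/kg
  option R: σ_y = 656.0 MPa, ρ = 19300 kg/m³, cost = 48.00 $/kg
  option U: σ_y = 52.30 MPa, ρ = 1190 kg/m³, cost = 7.770 $/kg
  option A: M = 71.4 kN·m per $
  option V: M = 39.0 kN·m per $
  option U: M = 5.66 kN·m per $
  option W: M = 4.25 kN·m per $
  option Q: M = 2.00 kN·m per $
  option R: M = 0.708 kN·m per $
The maximum is for option A.

option A, M = 71.4 kN·m per $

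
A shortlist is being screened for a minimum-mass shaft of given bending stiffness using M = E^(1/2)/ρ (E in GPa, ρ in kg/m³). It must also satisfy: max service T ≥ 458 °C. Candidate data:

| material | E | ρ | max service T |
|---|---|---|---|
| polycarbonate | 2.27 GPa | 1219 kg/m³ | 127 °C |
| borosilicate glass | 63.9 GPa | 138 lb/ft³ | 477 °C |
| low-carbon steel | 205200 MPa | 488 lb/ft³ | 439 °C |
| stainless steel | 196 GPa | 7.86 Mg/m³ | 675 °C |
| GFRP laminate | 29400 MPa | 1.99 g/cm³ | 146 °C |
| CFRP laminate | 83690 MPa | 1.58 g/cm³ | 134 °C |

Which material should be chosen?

borosilicate glass

Screen on constraints: max service T ≥ 458 °C. Survivors: borosilicate glass, stainless steel.
Convert each candidate to consistent units, then evaluate M:
  borosilicate glass: E = 63.90 GPa, ρ = 2211 kg/m³
  stainless steel: E = 196.0 GPa, ρ = 7860 kg/m³
  borosilicate glass: M = 3.62×10⁻³
  stainless steel: M = 1.78×10⁻³
The maximum is for borosilicate glass.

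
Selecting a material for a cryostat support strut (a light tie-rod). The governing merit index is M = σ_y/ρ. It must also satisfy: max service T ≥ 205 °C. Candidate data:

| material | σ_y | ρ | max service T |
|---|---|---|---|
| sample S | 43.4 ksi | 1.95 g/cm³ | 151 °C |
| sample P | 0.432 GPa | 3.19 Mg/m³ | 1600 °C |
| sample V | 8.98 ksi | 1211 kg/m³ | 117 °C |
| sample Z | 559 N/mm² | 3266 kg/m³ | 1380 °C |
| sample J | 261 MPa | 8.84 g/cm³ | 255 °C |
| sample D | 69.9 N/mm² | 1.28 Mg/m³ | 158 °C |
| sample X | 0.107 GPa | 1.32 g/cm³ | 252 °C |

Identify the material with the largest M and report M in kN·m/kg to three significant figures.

sample Z, M = 171 kN·m/kg

Screen on constraints: max service T ≥ 205 °C. Survivors: sample P, sample Z, sample J, sample X.
After converting to SI:
  sample P: σ_y = 432.0 MPa, ρ = 3190 kg/m³
  sample Z: σ_y = 559.0 MPa, ρ = 3266 kg/m³
  sample J: σ_y = 261.0 MPa, ρ = 8840 kg/m³
  sample X: σ_y = 107.0 MPa, ρ = 1320 kg/m³
  sample Z: M = 171 kN·m/kg
  sample P: M = 135 kN·m/kg
  sample X: M = 81.1 kN·m/kg
  sample J: M = 29.5 kN·m/kg
The maximum is for sample Z.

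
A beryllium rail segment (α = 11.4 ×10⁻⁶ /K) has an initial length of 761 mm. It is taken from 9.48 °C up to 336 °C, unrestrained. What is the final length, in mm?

ΔT = 336 − 9.48 = 326.5 K.
ΔL = α·L₀·ΔT = 11.4×10⁻⁶ × 761 mm × 326.5 K = 2.83 mm.
L = L₀ + ΔL = 761 + 2.83 = 763.83 mm.

763.83 mm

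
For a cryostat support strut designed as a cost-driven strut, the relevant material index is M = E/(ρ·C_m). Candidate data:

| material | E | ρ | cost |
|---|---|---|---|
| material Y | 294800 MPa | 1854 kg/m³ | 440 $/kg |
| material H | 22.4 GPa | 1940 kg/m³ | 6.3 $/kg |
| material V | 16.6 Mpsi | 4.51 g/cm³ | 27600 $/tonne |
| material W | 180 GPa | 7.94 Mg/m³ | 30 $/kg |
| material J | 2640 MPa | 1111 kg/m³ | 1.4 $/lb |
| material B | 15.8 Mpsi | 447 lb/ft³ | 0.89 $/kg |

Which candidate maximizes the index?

material B

Putting every candidate on a common basis:
  material Y: E = 294.8 GPa, ρ = 1854 kg/m³, cost = 440.0 $/kg
  material H: E = 22.40 GPa, ρ = 1940 kg/m³, cost = 6.300 $/kg
  material V: E = 114.5 GPa, ρ = 4510 kg/m³, cost = 27.60 $/kg
  material W: E = 180.0 GPa, ρ = 7940 kg/m³, cost = 30.00 $/kg
  material J: E = 2.640 GPa, ρ = 1111 kg/m³, cost = 3.086 $/kg
  material B: E = 108.9 GPa, ρ = 7160 kg/m³, cost = 0.8900 $/kg
  material B: M = 17.1 MN·m per $
  material H: M = 1.83 MN·m per $
  material V: M = 0.919 MN·m per $
  material J: M = 0.770 MN·m per $
  material W: M = 0.756 MN·m per $
  material Y: M = 0.361 MN·m per $
The maximum is for material B.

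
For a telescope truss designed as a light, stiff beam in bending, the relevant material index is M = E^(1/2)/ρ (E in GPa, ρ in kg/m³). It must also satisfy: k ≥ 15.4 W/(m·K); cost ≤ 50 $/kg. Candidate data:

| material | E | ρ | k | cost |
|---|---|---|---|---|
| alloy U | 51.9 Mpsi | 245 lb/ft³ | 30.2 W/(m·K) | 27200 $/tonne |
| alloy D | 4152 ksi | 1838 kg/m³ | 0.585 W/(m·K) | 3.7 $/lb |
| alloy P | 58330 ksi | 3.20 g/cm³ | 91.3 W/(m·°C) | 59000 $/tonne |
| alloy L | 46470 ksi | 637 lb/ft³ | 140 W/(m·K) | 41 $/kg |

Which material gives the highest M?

alloy U

Screen on constraints: k ≥ 15.4 W/(m·K); cost ≤ 50 $/kg. Survivors: alloy U, alloy L.
In SI units:
  alloy U: E = 357.8 GPa, ρ = 3925 kg/m³
  alloy L: E = 320.4 GPa, ρ = 10200 kg/m³
  alloy U: M = 4.82×10⁻³
  alloy L: M = 1.75×10⁻³
Highest index: alloy U.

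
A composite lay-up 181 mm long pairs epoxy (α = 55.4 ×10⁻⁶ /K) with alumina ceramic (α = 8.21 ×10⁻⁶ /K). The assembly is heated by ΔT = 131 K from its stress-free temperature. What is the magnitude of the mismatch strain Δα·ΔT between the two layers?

6.18×10⁻³

Δα = |55.4 − 8.21|×10⁻⁶/K = 47.2×10⁻⁶/K.
Mismatch strain = Δα·ΔT = 47.2×10⁻⁶ × 131.0 = 6.18×10⁻³.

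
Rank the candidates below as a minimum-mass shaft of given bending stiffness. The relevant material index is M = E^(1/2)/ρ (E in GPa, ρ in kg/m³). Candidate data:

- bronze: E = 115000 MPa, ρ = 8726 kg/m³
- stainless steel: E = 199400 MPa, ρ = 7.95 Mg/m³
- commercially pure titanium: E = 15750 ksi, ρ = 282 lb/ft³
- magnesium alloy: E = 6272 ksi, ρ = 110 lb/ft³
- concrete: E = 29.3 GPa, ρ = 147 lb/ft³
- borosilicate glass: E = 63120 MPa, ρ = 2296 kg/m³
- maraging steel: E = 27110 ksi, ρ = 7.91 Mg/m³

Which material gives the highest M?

magnesium alloy

In SI units:
  bronze: E = 115.0 GPa, ρ = 8726 kg/m³
  stainless steel: E = 199.4 GPa, ρ = 7950 kg/m³
  commercially pure titanium: E = 108.6 GPa, ρ = 4517 kg/m³
  magnesium alloy: E = 43.24 GPa, ρ = 1762 kg/m³
  concrete: E = 29.30 GPa, ρ = 2355 kg/m³
  borosilicate glass: E = 63.12 GPa, ρ = 2296 kg/m³
  maraging steel: E = 186.9 GPa, ρ = 7910 kg/m³
  magnesium alloy: M = 3.73×10⁻³
  borosilicate glass: M = 3.46×10⁻³
  commercially pure titanium: M = 2.31×10⁻³
  concrete: M = 2.30×10⁻³
  stainless steel: M = 1.78×10⁻³
  maraging steel: M = 1.73×10⁻³
  bronze: M = 1.23×10⁻³
Magnesium alloy has the largest M.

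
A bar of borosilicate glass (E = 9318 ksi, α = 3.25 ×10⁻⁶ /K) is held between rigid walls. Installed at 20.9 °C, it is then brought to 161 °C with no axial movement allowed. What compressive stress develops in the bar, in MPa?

29.3 MPa

E = 9318 ksi = 64.25 GPa.
ΔT = 140.1 K. Constrained thermal stress σ = E·α·ΔT = 64.25×10³ MPa × 3.25×10⁻⁶ × 140.1 = 29.3 MPa (compressive).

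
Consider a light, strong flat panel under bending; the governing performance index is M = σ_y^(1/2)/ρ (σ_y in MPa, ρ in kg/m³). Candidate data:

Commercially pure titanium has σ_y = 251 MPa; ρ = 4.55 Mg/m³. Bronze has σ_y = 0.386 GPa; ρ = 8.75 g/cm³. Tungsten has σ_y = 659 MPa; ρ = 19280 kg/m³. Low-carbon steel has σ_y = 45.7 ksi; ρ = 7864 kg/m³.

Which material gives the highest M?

Convert each candidate to consistent units, then evaluate M:
  commercially pure titanium: σ_y = 251.0 MPa, ρ = 4550 kg/m³
  bronze: σ_y = 386.0 MPa, ρ = 8750 kg/m³
  tungsten: σ_y = 659.0 MPa, ρ = 19280 kg/m³
  low-carbon steel: σ_y = 315.1 MPa, ρ = 7864 kg/m³
  commercially pure titanium: M = 3.48×10⁻³
  low-carbon steel: M = 2.26×10⁻³
  bronze: M = 2.25×10⁻³
  tungsten: M = 1.33×10⁻³
The maximum is for commercially pure titanium.

commercially pure titanium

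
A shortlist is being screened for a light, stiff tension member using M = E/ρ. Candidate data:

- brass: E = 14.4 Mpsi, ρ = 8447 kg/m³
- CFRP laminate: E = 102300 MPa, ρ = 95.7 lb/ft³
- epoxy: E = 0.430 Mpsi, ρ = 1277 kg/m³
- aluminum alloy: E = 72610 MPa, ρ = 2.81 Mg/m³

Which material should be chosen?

In SI units:
  brass: E = 99.28 GPa, ρ = 8447 kg/m³
  CFRP laminate: E = 102.3 GPa, ρ = 1533 kg/m³
  epoxy: E = 2.965 GPa, ρ = 1277 kg/m³
  aluminum alloy: E = 72.61 GPa, ρ = 2810 kg/m³
  CFRP laminate: M = 66.7 MN·m/kg
  aluminum alloy: M = 25.8 MN·m/kg
  brass: M = 11.8 MN·m/kg
  epoxy: M = 2.32 MN·m/kg
CFRP laminate ranks first.

CFRP laminate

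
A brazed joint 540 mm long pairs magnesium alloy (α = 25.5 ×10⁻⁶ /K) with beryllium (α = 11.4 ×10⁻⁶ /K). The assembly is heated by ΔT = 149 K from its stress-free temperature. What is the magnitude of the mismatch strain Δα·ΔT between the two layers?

2.10×10⁻³

Δα = |25.5 − 11.4|×10⁻⁶/K = 14.1×10⁻⁶/K.
Mismatch strain = Δα·ΔT = 14.1×10⁻⁶ × 149.0 = 2.10×10⁻³.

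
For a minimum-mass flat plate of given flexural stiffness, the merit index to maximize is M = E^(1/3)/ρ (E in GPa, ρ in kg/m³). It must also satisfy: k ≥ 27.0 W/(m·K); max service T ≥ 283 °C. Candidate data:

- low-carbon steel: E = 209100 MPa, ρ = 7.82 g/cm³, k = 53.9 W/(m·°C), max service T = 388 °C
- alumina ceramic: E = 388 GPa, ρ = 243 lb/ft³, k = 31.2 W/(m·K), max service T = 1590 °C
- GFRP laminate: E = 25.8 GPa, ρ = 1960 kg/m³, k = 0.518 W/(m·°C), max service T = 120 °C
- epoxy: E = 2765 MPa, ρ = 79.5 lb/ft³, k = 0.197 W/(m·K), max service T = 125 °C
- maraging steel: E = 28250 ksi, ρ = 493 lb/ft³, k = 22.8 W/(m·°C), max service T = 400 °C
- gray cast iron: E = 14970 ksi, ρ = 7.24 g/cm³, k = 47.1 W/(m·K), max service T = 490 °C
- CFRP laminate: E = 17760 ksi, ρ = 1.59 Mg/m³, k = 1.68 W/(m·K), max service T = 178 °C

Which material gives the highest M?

alumina ceramic

Screen on constraints: k ≥ 27.0 W/(m·K); max service T ≥ 283 °C. Survivors: low-carbon steel, alumina ceramic, gray cast iron.
In SI units:
  low-carbon steel: E = 209.1 GPa, ρ = 7820 kg/m³
  alumina ceramic: E = 388.0 GPa, ρ = 3892 kg/m³
  gray cast iron: E = 103.2 GPa, ρ = 7240 kg/m³
  alumina ceramic: M = 1.87×10⁻³
  low-carbon steel: M = 0.759×10⁻³
  gray cast iron: M = 0.648×10⁻³
Alumina ceramic has the largest M.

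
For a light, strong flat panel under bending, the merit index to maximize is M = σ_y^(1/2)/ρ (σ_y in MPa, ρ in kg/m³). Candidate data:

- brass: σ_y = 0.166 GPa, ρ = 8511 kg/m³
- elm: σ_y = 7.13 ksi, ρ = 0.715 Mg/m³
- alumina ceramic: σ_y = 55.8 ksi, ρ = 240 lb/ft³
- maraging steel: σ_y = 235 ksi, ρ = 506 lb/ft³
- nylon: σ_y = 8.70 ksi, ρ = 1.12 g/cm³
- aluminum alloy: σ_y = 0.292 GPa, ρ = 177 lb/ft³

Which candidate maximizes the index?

Convert each candidate to consistent units, then evaluate M:
  brass: σ_y = 166.0 MPa, ρ = 8511 kg/m³
  elm: σ_y = 49.16 MPa, ρ = 715.0 kg/m³
  alumina ceramic: σ_y = 384.7 MPa, ρ = 3844 kg/m³
  maraging steel: σ_y = 1620 MPa, ρ = 8105 kg/m³
  nylon: σ_y = 59.98 MPa, ρ = 1120 kg/m³
  aluminum alloy: σ_y = 292.0 MPa, ρ = 2835 kg/m³
  elm: M = 9.81×10⁻³
  nylon: M = 6.92×10⁻³
  aluminum alloy: M = 6.03×10⁻³
  alumina ceramic: M = 5.10×10⁻³
  maraging steel: M = 4.97×10⁻³
  brass: M = 1.51×10⁻³
The maximum is for elm.

elm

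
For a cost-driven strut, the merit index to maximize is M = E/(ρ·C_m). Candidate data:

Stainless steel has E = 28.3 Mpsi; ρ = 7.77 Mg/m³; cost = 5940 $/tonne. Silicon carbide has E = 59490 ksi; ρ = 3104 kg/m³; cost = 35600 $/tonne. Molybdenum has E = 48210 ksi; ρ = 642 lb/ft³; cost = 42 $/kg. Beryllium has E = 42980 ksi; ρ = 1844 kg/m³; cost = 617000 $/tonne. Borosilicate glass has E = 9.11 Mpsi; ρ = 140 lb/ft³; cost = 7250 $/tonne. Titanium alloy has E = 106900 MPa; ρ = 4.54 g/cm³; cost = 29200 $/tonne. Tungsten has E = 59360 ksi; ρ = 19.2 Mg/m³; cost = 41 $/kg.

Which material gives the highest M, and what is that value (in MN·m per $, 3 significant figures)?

stainless steel, M = 4.23 MN·m per $

After converting to SI:
  stainless steel: E = 195.1 GPa, ρ = 7770 kg/m³, cost = 5.940 $/kg
  silicon carbide: E = 410.2 GPa, ρ = 3104 kg/m³, cost = 35.60 $/kg
  molybdenum: E = 332.4 GPa, ρ = 10280 kg/m³, cost = 42.00 $/kg
  beryllium: E = 296.3 GPa, ρ = 1844 kg/m³, cost = 617.0 $/kg
  borosilicate glass: E = 62.81 GPa, ρ = 2243 kg/m³, cost = 7.250 $/kg
  titanium alloy: E = 106.9 GPa, ρ = 4540 kg/m³, cost = 29.20 $/kg
  tungsten: E = 409.3 GPa, ρ = 19200 kg/m³, cost = 41.00 $/kg
  stainless steel: M = 4.23 MN·m per $
  borosilicate glass: M = 3.86 MN·m per $
  silicon carbide: M = 3.71 MN·m per $
  titanium alloy: M = 0.806 MN·m per $
  molybdenum: M = 0.770 MN·m per $
  tungsten: M = 0.520 MN·m per $
  beryllium: M = 0.260 MN·m per $
Highest index: stainless steel.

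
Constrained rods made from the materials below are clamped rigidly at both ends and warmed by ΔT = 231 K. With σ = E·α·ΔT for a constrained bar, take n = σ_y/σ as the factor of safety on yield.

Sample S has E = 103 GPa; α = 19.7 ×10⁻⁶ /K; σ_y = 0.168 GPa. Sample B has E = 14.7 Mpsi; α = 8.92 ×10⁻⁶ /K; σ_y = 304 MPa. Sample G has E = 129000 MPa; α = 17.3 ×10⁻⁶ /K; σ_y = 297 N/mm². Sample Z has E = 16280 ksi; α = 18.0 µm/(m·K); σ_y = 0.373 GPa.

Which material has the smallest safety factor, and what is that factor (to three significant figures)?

Per material, after unit conversion:
  sample S: E = 103.0, α = 19.7, σ_y = 168.0 → σ = 469 MPa, n = 0.358
  sample B: E = 101.4, α = 8.92, σ_y = 304.0 → σ = 209 MPa, n = 1.46
  sample G: E = 129.0, α = 17.3, σ_y = 297.0 → σ = 516 MPa, n = 0.576
  sample Z: E = 112.2, α = 18.0, σ_y = 373.0 → σ = 467 MPa, n = 0.799
Smallest n: sample S with n = 0.358.

sample S, n = 0.358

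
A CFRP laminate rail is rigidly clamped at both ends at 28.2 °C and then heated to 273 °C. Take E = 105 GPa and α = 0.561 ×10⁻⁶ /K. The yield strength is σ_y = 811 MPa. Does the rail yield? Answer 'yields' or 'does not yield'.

ΔT = 244.8 K. Constrained thermal stress σ = E·α·ΔT = 105.0×10³ MPa × 0.561×10⁻⁶ × 244.8 = 14.4 MPa (compressive).
Compare to σ_y = 811 MPa: σ < σ_y, so it does not yield.

does not yield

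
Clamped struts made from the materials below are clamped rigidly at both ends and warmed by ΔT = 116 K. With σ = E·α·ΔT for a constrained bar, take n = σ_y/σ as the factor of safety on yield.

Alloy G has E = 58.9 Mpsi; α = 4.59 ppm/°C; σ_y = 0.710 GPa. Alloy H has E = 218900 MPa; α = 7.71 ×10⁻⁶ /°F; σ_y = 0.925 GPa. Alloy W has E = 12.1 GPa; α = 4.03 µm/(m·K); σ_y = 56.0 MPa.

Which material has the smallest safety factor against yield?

alloy H

In consistent units (E in GPa, α in ×10⁻⁶/K, σ_y in MPa):
  alloy G: E = 406.1, α = 4.59, σ_y = 710.0 → σ = 216 MPa, n = 3.28
  alloy H: E = 218.9, α = 13.9, σ_y = 925.0 → σ = 352 MPa, n = 2.62
  alloy W: E = 12.10, α = 4.03, σ_y = 56.00 → σ = 5.66 MPa, n = 9.90
The minimum is alloy H at n = 2.62.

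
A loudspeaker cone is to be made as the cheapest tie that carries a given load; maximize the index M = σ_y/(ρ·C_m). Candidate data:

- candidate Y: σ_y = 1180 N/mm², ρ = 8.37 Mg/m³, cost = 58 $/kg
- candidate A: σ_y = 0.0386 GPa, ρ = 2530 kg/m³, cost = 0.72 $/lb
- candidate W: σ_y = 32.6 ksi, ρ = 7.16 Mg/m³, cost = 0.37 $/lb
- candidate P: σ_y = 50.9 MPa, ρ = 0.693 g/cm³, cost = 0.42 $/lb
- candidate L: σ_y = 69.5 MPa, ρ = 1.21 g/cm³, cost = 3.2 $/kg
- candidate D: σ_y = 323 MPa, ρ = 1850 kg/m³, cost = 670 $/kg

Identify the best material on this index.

candidate P

In SI units:
  candidate Y: σ_y = 1180 MPa, ρ = 8370 kg/m³, cost = 58.00 $/kg
  candidate A: σ_y = 38.60 MPa, ρ = 2530 kg/m³, cost = 1.587 $/kg
  candidate W: σ_y = 224.8 MPa, ρ = 7160 kg/m³, cost = 0.8157 $/kg
  candidate P: σ_y = 50.90 MPa, ρ = 693.0 kg/m³, cost = 0.9259 $/kg
  candidate L: σ_y = 69.50 MPa, ρ = 1210 kg/m³, cost = 3.200 $/kg
  candidate D: σ_y = 323.0 MPa, ρ = 1850 kg/m³, cost = 670.0 $/kg
  candidate P: M = 79.3 kN·m per $
  candidate W: M = 38.5 kN·m per $
  candidate L: M = 17.9 kN·m per $
  candidate A: M = 9.61 kN·m per $
  candidate Y: M = 2.43 kN·m per $
  candidate D: M = 0.261 kN·m per $
Candidate P has the largest M.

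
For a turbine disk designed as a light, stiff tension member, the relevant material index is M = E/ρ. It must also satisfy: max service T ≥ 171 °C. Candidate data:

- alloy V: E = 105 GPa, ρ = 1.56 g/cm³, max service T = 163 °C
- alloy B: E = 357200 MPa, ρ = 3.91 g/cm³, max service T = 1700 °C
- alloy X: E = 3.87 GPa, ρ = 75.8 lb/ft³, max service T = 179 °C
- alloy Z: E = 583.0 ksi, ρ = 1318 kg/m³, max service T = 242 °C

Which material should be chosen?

Screen on constraints: max service T ≥ 171 °C. Survivors: alloy B, alloy X, alloy Z.
Putting every candidate on a common basis:
  alloy B: E = 357.2 GPa, ρ = 3910 kg/m³
  alloy X: E = 3.870 GPa, ρ = 1214 kg/m³
  alloy Z: E = 4.020 GPa, ρ = 1318 kg/m³
  alloy B: M = 91.4 MN·m/kg
  alloy X: M = 3.19 MN·m/kg
  alloy Z: M = 3.05 MN·m/kg
Highest index: alloy B.

alloy B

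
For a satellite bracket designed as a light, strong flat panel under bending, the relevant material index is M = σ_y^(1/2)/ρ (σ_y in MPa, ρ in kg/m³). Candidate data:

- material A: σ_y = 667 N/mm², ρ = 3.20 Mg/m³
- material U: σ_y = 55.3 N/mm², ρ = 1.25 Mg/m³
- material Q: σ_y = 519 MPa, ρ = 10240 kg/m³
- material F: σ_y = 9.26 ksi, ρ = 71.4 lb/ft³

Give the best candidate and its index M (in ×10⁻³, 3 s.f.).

material A, M = 8.07×10⁻³

Convert each candidate to consistent units, then evaluate M:
  material A: σ_y = 667.0 MPa, ρ = 3200 kg/m³
  material U: σ_y = 55.30 MPa, ρ = 1250 kg/m³
  material Q: σ_y = 519.0 MPa, ρ = 10240 kg/m³
  material F: σ_y = 63.85 MPa, ρ = 1144 kg/m³
  material A: M = 8.07×10⁻³
  material F: M = 6.99×10⁻³
  material U: M = 5.95×10⁻³
  material Q: M = 2.22×10⁻³
Highest index: material A.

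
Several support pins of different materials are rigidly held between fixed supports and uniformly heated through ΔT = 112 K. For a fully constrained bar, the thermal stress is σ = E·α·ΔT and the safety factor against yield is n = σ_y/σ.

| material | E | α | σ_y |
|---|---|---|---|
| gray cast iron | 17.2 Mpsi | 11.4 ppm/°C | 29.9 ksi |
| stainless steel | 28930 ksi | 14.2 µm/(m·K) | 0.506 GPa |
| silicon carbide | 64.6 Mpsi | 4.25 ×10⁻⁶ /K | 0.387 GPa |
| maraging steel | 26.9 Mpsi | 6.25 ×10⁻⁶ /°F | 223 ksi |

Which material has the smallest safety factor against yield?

Per material, after unit conversion:
  gray cast iron: E = 118.6, α = 11.4, σ_y = 206.2 → σ = 151 MPa, n = 1.36
  stainless steel: E = 199.5, α = 14.2, σ_y = 506.0 → σ = 317 MPa, n = 1.60
  silicon carbide: E = 445.4, α = 4.25, σ_y = 387.0 → σ = 212 MPa, n = 1.83
  maraging steel: E = 185.5, α = 11.2, σ_y = 1538 → σ = 234 MPa, n = 6.58
The minimum is gray cast iron at n = 1.36.

gray cast iron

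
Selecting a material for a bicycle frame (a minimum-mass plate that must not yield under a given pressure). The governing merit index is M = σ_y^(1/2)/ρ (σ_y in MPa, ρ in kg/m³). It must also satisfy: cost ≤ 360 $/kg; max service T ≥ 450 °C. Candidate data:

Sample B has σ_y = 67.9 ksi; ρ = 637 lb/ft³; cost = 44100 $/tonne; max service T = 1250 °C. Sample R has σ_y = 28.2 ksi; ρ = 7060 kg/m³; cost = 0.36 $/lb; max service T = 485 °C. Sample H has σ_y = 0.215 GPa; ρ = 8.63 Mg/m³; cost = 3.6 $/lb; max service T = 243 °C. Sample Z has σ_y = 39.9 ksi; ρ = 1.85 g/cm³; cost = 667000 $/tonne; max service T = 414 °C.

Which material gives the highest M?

sample B

Screen on constraints: cost ≤ 360 $/kg; max service T ≥ 450 °C. Survivors: sample B, sample R.
In SI units:
  sample B: σ_y = 468.2 MPa, ρ = 10200 kg/m³
  sample R: σ_y = 194.4 MPa, ρ = 7060 kg/m³
  sample B: M = 2.12×10⁻³
  sample R: M = 1.98×10⁻³
The maximum is for sample B.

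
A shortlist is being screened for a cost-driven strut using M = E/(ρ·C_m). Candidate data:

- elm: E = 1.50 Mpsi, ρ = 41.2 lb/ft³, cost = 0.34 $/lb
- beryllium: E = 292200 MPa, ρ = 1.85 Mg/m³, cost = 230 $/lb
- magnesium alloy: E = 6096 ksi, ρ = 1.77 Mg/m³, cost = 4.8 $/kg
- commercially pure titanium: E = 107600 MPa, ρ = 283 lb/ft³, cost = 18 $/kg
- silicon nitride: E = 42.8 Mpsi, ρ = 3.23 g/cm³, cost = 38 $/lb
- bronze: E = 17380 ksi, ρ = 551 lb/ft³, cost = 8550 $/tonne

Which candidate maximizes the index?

elm

In SI units:
  elm: E = 10.34 GPa, ρ = 660.0 kg/m³, cost = 0.7496 $/kg
  beryllium: E = 292.2 GPa, ρ = 1850 kg/m³, cost = 507.1 $/kg
  magnesium alloy: E = 42.03 GPa, ρ = 1770 kg/m³, cost = 4.800 $/kg
  commercially pure titanium: E = 107.6 GPa, ρ = 4533 kg/m³, cost = 18.00 $/kg
  silicon nitride: E = 295.1 GPa, ρ = 3230 kg/m³, cost = 83.77 $/kg
  bronze: E = 119.8 GPa, ρ = 8826 kg/m³, cost = 8.550 $/kg
  elm: M = 20.9 MN·m per $
  magnesium alloy: M = 4.95 MN·m per $
  bronze: M = 1.59 MN·m per $
  commercially pure titanium: M = 1.32 MN·m per $
  silicon nitride: M = 1.09 MN·m per $
  beryllium: M = 0.311 MN·m per $
Highest index: elm.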